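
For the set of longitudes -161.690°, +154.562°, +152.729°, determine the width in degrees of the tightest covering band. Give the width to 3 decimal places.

45.581°

Sort the longitudes: -161.690°, +152.729°, +154.562°.
Eastward gaps between consecutive values (wrapping around): 314.419°, 1.833°, 43.748°.
Largest gap = 314.419° ⇒ minimal covering band is its complement: 360° − 314.419° = 45.581°.
Band runs from +152.729° eastward to -161.690°, crossing the antimeridian.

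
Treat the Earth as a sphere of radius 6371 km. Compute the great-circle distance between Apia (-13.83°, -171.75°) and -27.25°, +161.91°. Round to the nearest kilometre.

Δλ = 161.91 − -171.75 = 333.66°; wrapped into (−180°, 180°]: -26.34°.
Δφ = -27.25 − -13.83 = -13.42°.
a = sin²(Δφ/2) + cos φ₁ · cos φ₂ · sin²(Δλ/2) = 0.058465.
c = 2·atan2(√a, √(1−a)) = 0.48843 rad → d = 6371·c ≈ 3111.79 km.

3112 km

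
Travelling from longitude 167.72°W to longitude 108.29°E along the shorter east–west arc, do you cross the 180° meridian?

Naïve |108.29 − -167.72| = 276.01° > 180°, so the shorter arc goes the other way round — across 180°.
Signed shortest Δλ = ((108.29 − -167.72 + 180) mod 360) − 180 = -83.99°.
Going west by 83.99° from -167.72° passes through 180° before reaching +108.29°.

Yes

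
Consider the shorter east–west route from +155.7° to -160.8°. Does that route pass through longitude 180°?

Naïve |-160.8 − 155.7| = 316.5° > 180°, so the shorter arc goes the other way round — across 180°.
Signed shortest Δλ = ((-160.8 − 155.7 + 180) mod 360) − 180 = 43.5°.
Going east by 43.5° from +155.7° passes through 180° before reaching -160.8°.

Yes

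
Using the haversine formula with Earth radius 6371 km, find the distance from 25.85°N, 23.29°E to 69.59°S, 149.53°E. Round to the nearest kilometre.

Δλ = 149.53 − 23.29 = 126.24°.
Δφ = -69.59 − 25.85 = -95.44°.
a = sin²(Δφ/2) + cos φ₁ · cos φ₂ · sin²(Δλ/2) = 0.797088.
c = 2·atan2(√a, √(1−a)) = 2.20704 rad → d = 6371·c ≈ 14061.04 km.

14061 km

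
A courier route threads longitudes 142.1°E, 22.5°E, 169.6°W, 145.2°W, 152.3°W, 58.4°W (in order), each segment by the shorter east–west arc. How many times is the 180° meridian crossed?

1

Leg 1: +142.1° → +22.5°, shortest Δλ = -119.6° (west) — does not cross 180°.
Leg 2: +22.5° → -169.6°, shortest Δλ = 167.9° (east) — crosses 180°.
Leg 3: -169.6° → -145.2°, shortest Δλ = 24.4° (east) — does not cross 180°.
Leg 4: -145.2° → -152.3°, shortest Δλ = -7.1° (west) — does not cross 180°.
Leg 5: -152.3° → -58.4°, shortest Δλ = 93.9° (east) — does not cross 180°.
Total crossings: 1.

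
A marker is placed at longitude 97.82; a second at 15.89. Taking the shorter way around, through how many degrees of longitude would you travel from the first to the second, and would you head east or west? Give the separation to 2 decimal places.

81.93° west

Raw difference: 15.89 − 97.82 = -81.93°.
Normalise into (−180°, 180°]: -81.93° stays -81.93°.
Negative ⇒ the second point lies to the west; separation 81.93°.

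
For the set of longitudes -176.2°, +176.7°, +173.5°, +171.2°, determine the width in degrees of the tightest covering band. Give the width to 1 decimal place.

12.6°

Sort the longitudes: -176.2°, +171.2°, +173.5°, +176.7°.
Eastward gaps between consecutive values (wrapping around): 347.4°, 2.3°, 3.2°, 7.1°.
Largest gap = 347.4° ⇒ minimal covering band is its complement: 360° − 347.4° = 12.6°.
Band runs from +171.2° eastward to -176.2°, crossing the antimeridian.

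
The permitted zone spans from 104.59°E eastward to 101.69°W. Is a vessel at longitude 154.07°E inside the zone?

Yes

Band width going east from +104.59° to -101.69°: ((-101.69 − 104.59) mod 360) = 153.72°.
Offset of +154.07° east of the west edge: ((154.07 − 104.59) mod 360) = 49.48°.
49.48° ≤ 153.72° ⇒ inside.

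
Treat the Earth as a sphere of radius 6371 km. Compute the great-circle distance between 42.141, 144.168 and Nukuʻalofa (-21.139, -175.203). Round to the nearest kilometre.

8180 km

Δλ = -175.203 − 144.168 = -319.371°; wrapped into (−180°, 180°]: 40.629°.
Δφ = -21.139 − 42.141 = -63.280°.
a = sin²(Δφ/2) + cos φ₁ · cos φ₂ · sin²(Δλ/2) = 0.358542.
c = 2·atan2(√a, √(1−a)) = 1.28396 rad → d = 6371·c ≈ 8180.14 km.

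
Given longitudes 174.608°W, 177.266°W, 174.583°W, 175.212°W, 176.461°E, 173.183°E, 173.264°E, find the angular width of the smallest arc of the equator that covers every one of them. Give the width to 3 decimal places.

Sort the longitudes: -177.266°, -175.212°, -174.608°, -174.583°, +173.183°, +173.264°, +176.461°.
Eastward gaps between consecutive values (wrapping around): 2.054°, 0.604°, 0.025°, 347.766°, 0.081°, 3.197°, 6.273°.
Largest gap = 347.766° ⇒ minimal covering band is its complement: 360° − 347.766° = 12.234°.
Band runs from +173.183° eastward to -174.583°, crossing the antimeridian.

12.234°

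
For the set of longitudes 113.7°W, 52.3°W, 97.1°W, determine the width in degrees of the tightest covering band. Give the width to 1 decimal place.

Sort the longitudes: -113.7°, -97.1°, -52.3°.
Eastward gaps between consecutive values (wrapping around): 16.6°, 44.8°, 298.6°.
Largest gap = 298.6° ⇒ minimal covering band is its complement: 360° − 298.6° = 61.4°.
Band runs from -113.7° eastward to -52.3°.

61.4°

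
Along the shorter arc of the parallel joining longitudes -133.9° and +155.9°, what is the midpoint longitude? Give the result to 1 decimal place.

-169.0°

Signed shortest Δλ from -133.9° to +155.9° is -70.2°.
Midpoint longitude = -133.9° + (-70.2°)/2 = -133.9° − 35.1° = -169.0°.
(The naïve average (-133.9 + +155.9)/2 = 11.0° is on the wrong side of the globe.)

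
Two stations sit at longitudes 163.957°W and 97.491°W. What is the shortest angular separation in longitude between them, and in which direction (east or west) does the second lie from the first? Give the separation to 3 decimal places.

Raw difference: -97.491 − -163.957 = 66.466°.
Normalise into (−180°, 180°]: 66.466° stays 66.466°.
Positive ⇒ the second point lies to the east; separation 66.466°.

66.466° east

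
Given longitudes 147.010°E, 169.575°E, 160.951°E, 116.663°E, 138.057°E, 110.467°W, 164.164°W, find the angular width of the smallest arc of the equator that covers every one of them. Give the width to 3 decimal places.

132.870°

Sort the longitudes: -164.164°, -110.467°, +116.663°, +138.057°, +147.010°, +160.951°, +169.575°.
Eastward gaps between consecutive values (wrapping around): 53.697°, 227.130°, 21.394°, 8.953°, 13.941°, 8.624°, 26.261°.
Largest gap = 227.130° ⇒ minimal covering band is its complement: 360° − 227.130° = 132.870°.
Band runs from +116.663° eastward to -110.467°, crossing the antimeridian.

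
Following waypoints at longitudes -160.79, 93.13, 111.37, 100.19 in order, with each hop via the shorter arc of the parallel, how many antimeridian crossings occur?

Leg 1: -160.79° → +93.13°, shortest Δλ = -106.08° (west) — crosses 180°.
Leg 2: +93.13° → +111.37°, shortest Δλ = 18.24° (east) — does not cross 180°.
Leg 3: +111.37° → +100.19°, shortest Δλ = -11.18° (west) — does not cross 180°.
Total crossings: 1.

1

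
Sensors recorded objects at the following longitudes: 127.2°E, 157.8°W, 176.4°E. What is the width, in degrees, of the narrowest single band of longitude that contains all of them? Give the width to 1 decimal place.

Sort the longitudes: -157.8°, +127.2°, +176.4°.
Eastward gaps between consecutive values (wrapping around): 285.0°, 49.2°, 25.8°.
Largest gap = 285.0° ⇒ minimal covering band is its complement: 360° − 285.0° = 75.0°.
Band runs from +127.2° eastward to -157.8°, crossing the antimeridian.

75.0°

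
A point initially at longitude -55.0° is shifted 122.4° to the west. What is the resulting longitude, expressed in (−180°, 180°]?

Start at -55.0°; shift −122.4° → -177.4°.
-177.4° already lies in (−180°, 180°].

-177.4°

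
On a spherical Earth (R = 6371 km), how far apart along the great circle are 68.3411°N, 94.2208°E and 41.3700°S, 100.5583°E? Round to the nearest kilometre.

12211 km

Δλ = 100.5583 − 94.2208 = 6.3375°.
Δφ = -41.3700 − 68.3411 = -109.7111°.
a = sin²(Δφ/2) + cos φ₁ · cos φ₂ · sin²(Δλ/2) = 0.669485.
c = 2·atan2(√a, √(1−a)) = 1.91662 rad → d = 6371·c ≈ 12210.78 km.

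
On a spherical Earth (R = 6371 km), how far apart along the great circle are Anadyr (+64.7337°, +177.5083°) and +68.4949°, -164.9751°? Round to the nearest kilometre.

875 km

Δλ = -164.9751 − 177.5083 = -342.4834°; wrapped into (−180°, 180°]: 17.5166°.
Δφ = 68.4949 − 64.7337 = 3.7612°.
a = sin²(Δφ/2) + cos φ₁ · cos φ₂ · sin²(Δλ/2) = 0.004705.
c = 2·atan2(√a, √(1−a)) = 0.13729 rad → d = 6371·c ≈ 874.67 km.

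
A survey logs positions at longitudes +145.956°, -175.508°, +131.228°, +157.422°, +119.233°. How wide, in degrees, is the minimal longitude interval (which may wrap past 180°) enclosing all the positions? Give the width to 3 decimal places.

65.259°

Sort the longitudes: -175.508°, +119.233°, +131.228°, +145.956°, +157.422°.
Eastward gaps between consecutive values (wrapping around): 294.741°, 11.995°, 14.728°, 11.466°, 27.070°.
Largest gap = 294.741° ⇒ minimal covering band is its complement: 360° − 294.741° = 65.259°.
Band runs from +119.233° eastward to -175.508°, crossing the antimeridian.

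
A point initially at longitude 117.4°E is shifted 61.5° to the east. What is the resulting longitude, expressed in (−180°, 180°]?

178.9°E

Start at +117.4°; shift +61.5° → +178.9°.
+178.9° already lies in (−180°, 180°].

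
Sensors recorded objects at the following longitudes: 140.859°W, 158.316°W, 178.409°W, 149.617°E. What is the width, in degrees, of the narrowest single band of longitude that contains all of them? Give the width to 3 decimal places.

69.524°

Sort the longitudes: -178.409°, -158.316°, -140.859°, +149.617°.
Eastward gaps between consecutive values (wrapping around): 20.093°, 17.457°, 290.476°, 31.974°.
Largest gap = 290.476° ⇒ minimal covering band is its complement: 360° − 290.476° = 69.524°.
Band runs from +149.617° eastward to -140.859°, crossing the antimeridian.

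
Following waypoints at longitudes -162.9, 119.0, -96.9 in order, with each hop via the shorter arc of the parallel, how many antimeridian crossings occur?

Leg 1: -162.9° → +119.0°, shortest Δλ = -78.1° (west) — crosses 180°.
Leg 2: +119.0° → -96.9°, shortest Δλ = 144.1° (east) — crosses 180°.
Total crossings: 2.

2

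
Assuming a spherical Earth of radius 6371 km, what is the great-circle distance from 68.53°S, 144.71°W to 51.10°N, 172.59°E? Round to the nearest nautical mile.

Δλ = 172.59 − -144.71 = 317.30°; wrapped into (−180°, 180°]: -42.70°.
Δφ = 51.10 − -68.53 = 119.63°.
a = sin²(Δφ/2) + cos φ₁ · cos φ₂ · sin²(Δλ/2) = 0.777663.
c = 2·atan2(√a, √(1−a)) = 2.15955 rad → d = 6371·c ≈ 13758.49 km ≈ 7428.99 nmi.

7429 nmi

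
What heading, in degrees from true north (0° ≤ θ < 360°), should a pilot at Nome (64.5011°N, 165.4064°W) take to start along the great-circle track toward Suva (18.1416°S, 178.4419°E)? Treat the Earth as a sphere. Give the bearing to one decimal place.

195.4°

Δλ = 178.4419 − -165.4064 = 343.8483°; wrapped into (−180°, 180°]: -16.1517°.
θ = atan2( sin Δλ · cos φ₂ , cos φ₁ · sin φ₂ − sin φ₁ · cos φ₂ · cos Δλ )
  = atan2(-0.26435, -0.95791) = -164.572° → normalised to [0°, 360°): 195.428°.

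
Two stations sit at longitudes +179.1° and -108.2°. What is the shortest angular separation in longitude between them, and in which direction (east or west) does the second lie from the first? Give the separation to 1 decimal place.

72.7° east

Raw difference: -108.2 − 179.1 = -287.3°.
Normalise into (−180°, 180°]: -287.3° + 360° = 72.7°.
Positive ⇒ the second point lies to the east; separation 72.7°.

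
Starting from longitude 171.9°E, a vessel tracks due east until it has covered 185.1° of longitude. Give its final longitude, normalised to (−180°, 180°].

Start at +171.9°; shift +185.1° → +357.0°.
+357.0° lies outside (−180°, 180°]; subtract 360° → -3.0°.

3.0°W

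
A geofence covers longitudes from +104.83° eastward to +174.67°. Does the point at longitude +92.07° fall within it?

No

Band width going east from +104.83° to +174.67°: ((174.67 − 104.83) mod 360) = 69.84°.
Offset of +92.07° east of the west edge: ((92.07 − 104.83) mod 360) = 347.24°.
347.24° > 69.84° ⇒ outside.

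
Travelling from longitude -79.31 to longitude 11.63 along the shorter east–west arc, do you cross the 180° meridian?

No

Signed shortest Δλ = ((11.63 − -79.31 + 180) mod 360) − 180 = 90.94°.
Going east by 90.94° from -79.31° reaches +11.63° without touching 180°.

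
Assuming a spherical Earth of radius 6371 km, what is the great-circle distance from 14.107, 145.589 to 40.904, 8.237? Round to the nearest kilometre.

Δλ = 8.237 − 145.589 = -137.352°.
Δφ = 40.904 − 14.107 = 26.797°.
a = sin²(Δφ/2) + cos φ₁ · cos φ₂ · sin²(Δλ/2) = 0.689779.
c = 2·atan2(√a, √(1−a)) = 1.96012 rad → d = 6371·c ≈ 12487.90 km.

12488 km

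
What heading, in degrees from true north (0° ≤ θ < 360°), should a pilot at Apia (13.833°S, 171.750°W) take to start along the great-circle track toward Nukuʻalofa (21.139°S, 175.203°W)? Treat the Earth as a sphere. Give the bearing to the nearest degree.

Δλ = -175.203 − -171.750 = -3.453°.
θ = atan2( sin Δλ · cos φ₂ , cos φ₁ · sin φ₂ − sin φ₁ · cos φ₂ · cos Δλ )
  = atan2(-0.05618, -0.12757) = -156.234° → normalised to [0°, 360°): 203.766°.

204°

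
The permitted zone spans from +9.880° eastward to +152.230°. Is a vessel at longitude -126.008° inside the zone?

No

Band width going east from +9.880° to +152.230°: ((152.230 − 9.880) mod 360) = 142.350°.
Offset of -126.008° east of the west edge: ((-126.008 − 9.880) mod 360) = 224.112°.
224.112° > 142.350° ⇒ outside.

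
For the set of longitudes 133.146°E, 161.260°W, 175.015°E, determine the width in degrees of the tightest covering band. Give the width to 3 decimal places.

65.594°

Sort the longitudes: -161.260°, +133.146°, +175.015°.
Eastward gaps between consecutive values (wrapping around): 294.406°, 41.869°, 23.725°.
Largest gap = 294.406° ⇒ minimal covering band is its complement: 360° − 294.406° = 65.594°.
Band runs from +133.146° eastward to -161.260°, crossing the antimeridian.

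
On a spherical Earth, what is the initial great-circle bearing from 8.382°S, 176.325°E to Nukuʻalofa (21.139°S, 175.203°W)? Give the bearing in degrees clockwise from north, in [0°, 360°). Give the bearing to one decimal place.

Δλ = -175.203 − 176.325 = -351.528°; wrapped into (−180°, 180°]: 8.472°.
θ = atan2( sin Δλ · cos φ₂ , cos φ₁ · sin φ₂ − sin φ₁ · cos φ₂ · cos Δλ )
  = atan2(0.13741, -0.22230) = 148.278° → normalised to [0°, 360°): 148.278°.

148.3°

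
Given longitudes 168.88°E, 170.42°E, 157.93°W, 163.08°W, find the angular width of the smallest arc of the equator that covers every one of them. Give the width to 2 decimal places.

Sort the longitudes: -163.08°, -157.93°, +168.88°, +170.42°.
Eastward gaps between consecutive values (wrapping around): 5.15°, 326.81°, 1.54°, 26.50°.
Largest gap = 326.81° ⇒ minimal covering band is its complement: 360° − 326.81° = 33.19°.
Band runs from +168.88° eastward to -157.93°, crossing the antimeridian.

33.19°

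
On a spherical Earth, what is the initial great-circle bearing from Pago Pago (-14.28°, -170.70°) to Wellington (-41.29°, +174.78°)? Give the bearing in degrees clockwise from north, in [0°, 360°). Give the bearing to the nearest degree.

202°

Δλ = 174.78 − -170.70 = 345.48°; wrapped into (−180°, 180°]: -14.52°.
θ = atan2( sin Δλ · cos φ₂ , cos φ₁ · sin φ₂ − sin φ₁ · cos φ₂ · cos Δλ )
  = atan2(-0.18838, -0.46007) = -157.732° → normalised to [0°, 360°): 202.268°.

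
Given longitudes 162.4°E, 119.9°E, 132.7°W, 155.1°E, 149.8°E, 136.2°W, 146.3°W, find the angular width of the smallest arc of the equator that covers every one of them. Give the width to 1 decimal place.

107.4°

Sort the longitudes: -146.3°, -136.2°, -132.7°, +119.9°, +149.8°, +155.1°, +162.4°.
Eastward gaps between consecutive values (wrapping around): 10.1°, 3.5°, 252.6°, 29.9°, 5.3°, 7.3°, 51.3°.
Largest gap = 252.6° ⇒ minimal covering band is its complement: 360° − 252.6° = 107.4°.
Band runs from +119.9° eastward to -132.7°, crossing the antimeridian.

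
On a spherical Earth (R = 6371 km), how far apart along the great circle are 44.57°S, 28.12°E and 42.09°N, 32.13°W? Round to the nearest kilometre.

11343 km

Δλ = -32.13 − 28.12 = -60.25°.
Δφ = 42.09 − -44.57 = 86.66°.
a = sin²(Δφ/2) + cos φ₁ · cos φ₂ · sin²(Δλ/2) = 0.604035.
c = 2·atan2(√a, √(1−a)) = 1.78040 rad → d = 6371·c ≈ 11342.92 km.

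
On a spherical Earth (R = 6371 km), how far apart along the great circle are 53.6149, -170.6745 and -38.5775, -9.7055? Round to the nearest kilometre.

17805 km

Δλ = -9.7055 − -170.6745 = 160.9690°.
Δφ = -38.5775 − 53.6149 = -92.1924°.
a = sin²(Δφ/2) + cos φ₁ · cos φ₂ · sin²(Δλ/2) = 0.970205.
c = 2·atan2(√a, √(1−a)) = 2.79463 rad → d = 6371·c ≈ 17804.57 km.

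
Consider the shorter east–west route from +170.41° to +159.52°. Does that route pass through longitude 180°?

No

Signed shortest Δλ = ((159.52 − 170.41 + 180) mod 360) − 180 = -10.89°.
Going west by 10.89° from +170.41° reaches +159.52° without touching 180°.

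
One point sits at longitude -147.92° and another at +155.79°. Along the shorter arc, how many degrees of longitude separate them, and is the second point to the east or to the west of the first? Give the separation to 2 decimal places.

56.29° west

Raw difference: 155.79 − -147.92 = 303.71°.
Normalise into (−180°, 180°]: 303.71° − 360° = -56.29°.
Negative ⇒ the second point lies to the west; separation 56.29°.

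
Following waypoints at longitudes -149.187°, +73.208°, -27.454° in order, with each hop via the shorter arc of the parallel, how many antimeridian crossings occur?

Leg 1: -149.187° → +73.208°, shortest Δλ = -137.605° (west) — crosses 180°.
Leg 2: +73.208° → -27.454°, shortest Δλ = -100.662° (west) — does not cross 180°.
Total crossings: 1.

1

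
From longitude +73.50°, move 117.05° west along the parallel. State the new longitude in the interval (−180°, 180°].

Start at +73.50°; shift −117.05° → -43.55°.
-43.55° already lies in (−180°, 180°].

-43.55°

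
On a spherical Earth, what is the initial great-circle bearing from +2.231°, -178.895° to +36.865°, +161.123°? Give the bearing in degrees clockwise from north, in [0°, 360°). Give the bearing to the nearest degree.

Δλ = 161.123 − -178.895 = 340.018°; wrapped into (−180°, 180°]: -19.982°.
θ = atan2( sin Δλ · cos φ₂ , cos φ₁ · sin φ₂ − sin φ₁ · cos φ₂ · cos Δλ )
  = atan2(-0.27340, 0.57021) = -25.616° → normalised to [0°, 360°): 334.384°.

334°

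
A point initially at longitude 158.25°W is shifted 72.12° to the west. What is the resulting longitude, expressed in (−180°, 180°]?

Start at -158.25°; shift −72.12° → -230.37°.
-230.37° lies outside (−180°, 180°]; add 360° → +129.63°.

129.63°E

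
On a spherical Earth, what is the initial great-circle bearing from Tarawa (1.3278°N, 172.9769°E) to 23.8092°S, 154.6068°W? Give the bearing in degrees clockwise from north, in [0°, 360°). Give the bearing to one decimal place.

Δλ = -154.6068 − 172.9769 = -327.5837°; wrapped into (−180°, 180°]: 32.4163°.
θ = atan2( sin Δλ · cos φ₂ , cos φ₁ · sin φ₂ − sin φ₁ · cos φ₂ · cos Δλ )
  = atan2(0.49044, -0.42148) = 130.675° → normalised to [0°, 360°): 130.675°.

130.7°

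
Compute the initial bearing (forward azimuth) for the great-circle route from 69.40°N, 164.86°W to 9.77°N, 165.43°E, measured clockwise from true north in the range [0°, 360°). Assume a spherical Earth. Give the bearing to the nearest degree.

213°

Δλ = 165.43 − -164.86 = 330.29°; wrapped into (−180°, 180°]: -29.71°.
θ = atan2( sin Δλ · cos φ₂ , cos φ₁ · sin φ₂ − sin φ₁ · cos φ₂ · cos Δλ )
  = atan2(-0.48842, -0.74151) = -146.628° → normalised to [0°, 360°): 213.372°.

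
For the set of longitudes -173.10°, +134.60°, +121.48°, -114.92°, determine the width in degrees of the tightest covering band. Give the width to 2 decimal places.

123.60°

Sort the longitudes: -173.10°, -114.92°, +121.48°, +134.60°.
Eastward gaps between consecutive values (wrapping around): 58.18°, 236.40°, 13.12°, 52.30°.
Largest gap = 236.40° ⇒ minimal covering band is its complement: 360° − 236.40° = 123.60°.
Band runs from +121.48° eastward to -114.92°, crossing the antimeridian.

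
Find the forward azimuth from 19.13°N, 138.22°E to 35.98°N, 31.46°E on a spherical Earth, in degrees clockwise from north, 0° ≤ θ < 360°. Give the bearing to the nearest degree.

Δλ = 31.46 − 138.22 = -106.76°.
θ = atan2( sin Δλ · cos φ₂ , cos φ₁ · sin φ₂ − sin φ₁ · cos φ₂ · cos Δλ )
  = atan2(-0.77485, 0.63153) = -50.819° → normalised to [0°, 360°): 309.181°.

309°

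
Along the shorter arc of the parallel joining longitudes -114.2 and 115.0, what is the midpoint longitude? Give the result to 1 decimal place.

Signed shortest Δλ from -114.2° to +115.0° is -130.8°.
Midpoint longitude = -114.2° + (-130.8°)/2 = -114.2° − 65.4° = -179.6°.
(The naïve average (-114.2 + +115.0)/2 = 0.4° is on the wrong side of the globe.)

-179.6°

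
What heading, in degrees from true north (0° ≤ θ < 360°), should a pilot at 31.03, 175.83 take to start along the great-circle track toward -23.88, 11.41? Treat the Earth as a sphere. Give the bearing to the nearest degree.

Δλ = 11.41 − 175.83 = -164.42°.
θ = atan2( sin Δλ · cos φ₂ , cos φ₁ · sin φ₂ − sin φ₁ · cos φ₂ · cos Δλ )
  = atan2(-0.24559, 0.10715) = -66.429° → normalised to [0°, 360°): 293.571°.

294°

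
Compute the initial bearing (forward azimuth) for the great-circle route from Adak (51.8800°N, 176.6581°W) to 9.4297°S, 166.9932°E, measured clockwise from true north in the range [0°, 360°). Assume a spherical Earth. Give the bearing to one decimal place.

198.2°

Δλ = 166.9932 − -176.6581 = 343.6513°; wrapped into (−180°, 180°]: -16.3487°.
θ = atan2( sin Δλ · cos φ₂ , cos φ₁ · sin φ₂ − sin φ₁ · cos φ₂ · cos Δλ )
  = atan2(-0.27768, -0.84585) = -161.826° → normalised to [0°, 360°): 198.174°.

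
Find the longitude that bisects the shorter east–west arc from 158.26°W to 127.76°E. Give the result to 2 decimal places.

Signed shortest Δλ from -158.26° to +127.76° is -73.98°.
Midpoint longitude = -158.26° + (-73.98°)/2 = -158.26° − 36.99° = -195.25°.
Normalise into (−180°, 180°]: +164.75°.
(The naïve average (-158.26 + +127.76)/2 = -15.25° is on the wrong side of the globe.)

164.75°E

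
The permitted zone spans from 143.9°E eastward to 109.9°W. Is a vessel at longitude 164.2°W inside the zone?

Yes

Band width going east from +143.9° to -109.9°: ((-109.9 − 143.9) mod 360) = 106.2°.
Offset of -164.2° east of the west edge: ((-164.2 − 143.9) mod 360) = 51.9°.
51.9° ≤ 106.2° ⇒ inside.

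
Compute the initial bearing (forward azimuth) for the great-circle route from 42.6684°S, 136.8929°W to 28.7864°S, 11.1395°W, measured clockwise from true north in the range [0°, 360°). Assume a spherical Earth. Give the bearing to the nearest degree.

Δλ = -11.1395 − -136.8929 = 125.7534°.
θ = atan2( sin Δλ · cos φ₂ , cos φ₁ · sin φ₂ − sin φ₁ · cos φ₂ · cos Δλ )
  = atan2(0.71125, -0.70115) = 134.590° → normalised to [0°, 360°): 134.590°.

135°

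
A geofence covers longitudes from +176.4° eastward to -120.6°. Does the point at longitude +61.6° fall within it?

No

Band width going east from +176.4° to -120.6°: ((-120.6 − 176.4) mod 360) = 63.0°.
Offset of +61.6° east of the west edge: ((61.6 − 176.4) mod 360) = 245.2°.
245.2° > 63.0° ⇒ outside.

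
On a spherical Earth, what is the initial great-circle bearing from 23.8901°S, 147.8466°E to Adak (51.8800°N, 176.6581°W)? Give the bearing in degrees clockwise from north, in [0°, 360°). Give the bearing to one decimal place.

21.2°

Δλ = -176.6581 − 147.8466 = -324.5047°; wrapped into (−180°, 180°]: 35.4953°.
θ = atan2( sin Δλ · cos φ₂ , cos φ₁ · sin φ₂ − sin φ₁ · cos φ₂ · cos Δλ )
  = atan2(0.35843, 0.92286) = 21.226° → normalised to [0°, 360°): 21.226°.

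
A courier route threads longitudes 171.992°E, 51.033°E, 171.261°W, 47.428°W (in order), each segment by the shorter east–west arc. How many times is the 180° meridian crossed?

1

Leg 1: +171.992° → +51.033°, shortest Δλ = -120.959° (west) — does not cross 180°.
Leg 2: +51.033° → -171.261°, shortest Δλ = 137.706° (east) — crosses 180°.
Leg 3: -171.261° → -47.428°, shortest Δλ = 123.833° (east) — does not cross 180°.
Total crossings: 1.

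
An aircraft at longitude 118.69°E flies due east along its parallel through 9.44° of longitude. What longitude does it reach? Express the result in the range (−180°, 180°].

128.13°E

Start at +118.69°; shift +9.44° → +128.13°.
+128.13° already lies in (−180°, 180°].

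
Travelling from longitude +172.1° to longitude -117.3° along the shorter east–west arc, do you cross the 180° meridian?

Yes

Naïve |-117.3 − 172.1| = 289.4° > 180°, so the shorter arc goes the other way round — across 180°.
Signed shortest Δλ = ((-117.3 − 172.1 + 180) mod 360) − 180 = 70.6°.
Going east by 70.6° from +172.1° passes through 180° before reaching -117.3°.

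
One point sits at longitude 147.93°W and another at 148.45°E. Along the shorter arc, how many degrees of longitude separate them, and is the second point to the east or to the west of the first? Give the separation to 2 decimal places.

Raw difference: 148.45 − -147.93 = 296.38°.
Normalise into (−180°, 180°]: 296.38° − 360° = -63.62°.
Negative ⇒ the second point lies to the west; separation 63.62°.

63.62° west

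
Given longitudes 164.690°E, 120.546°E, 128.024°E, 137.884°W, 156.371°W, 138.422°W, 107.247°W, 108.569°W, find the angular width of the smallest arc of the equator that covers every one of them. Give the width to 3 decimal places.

132.207°

Sort the longitudes: -156.371°, -138.422°, -137.884°, -108.569°, -107.247°, +120.546°, +128.024°, +164.690°.
Eastward gaps between consecutive values (wrapping around): 17.949°, 0.538°, 29.315°, 1.322°, 227.793°, 7.478°, 36.666°, 38.939°.
Largest gap = 227.793° ⇒ minimal covering band is its complement: 360° − 227.793° = 132.207°.
Band runs from +120.546° eastward to -107.247°, crossing the antimeridian.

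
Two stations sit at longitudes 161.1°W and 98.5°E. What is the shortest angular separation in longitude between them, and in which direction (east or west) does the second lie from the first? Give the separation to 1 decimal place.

100.4° west

Raw difference: 98.5 − -161.1 = 259.6°.
Normalise into (−180°, 180°]: 259.6° − 360° = -100.4°.
Negative ⇒ the second point lies to the west; separation 100.4°.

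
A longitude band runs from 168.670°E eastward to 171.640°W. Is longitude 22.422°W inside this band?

Band width going east from +168.670° to -171.640°: ((-171.640 − 168.670) mod 360) = 19.690°.
Offset of -22.422° east of the west edge: ((-22.422 − 168.670) mod 360) = 168.908°.
168.908° > 19.690° ⇒ outside.

No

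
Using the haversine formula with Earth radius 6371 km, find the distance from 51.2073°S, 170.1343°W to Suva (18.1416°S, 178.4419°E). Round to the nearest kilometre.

3812 km

Δλ = 178.4419 − -170.1343 = 348.5762°; wrapped into (−180°, 180°]: -11.4238°.
Δφ = -18.1416 − -51.2073 = 33.0657°.
a = sin²(Δφ/2) + cos φ₁ · cos φ₂ · sin²(Δλ/2) = 0.086875.
c = 2·atan2(√a, √(1−a)) = 0.59838 rad → d = 6371·c ≈ 3812.26 km.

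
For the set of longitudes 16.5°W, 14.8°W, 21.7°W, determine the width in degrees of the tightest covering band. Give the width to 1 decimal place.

6.9°

Sort the longitudes: -21.7°, -16.5°, -14.8°.
Eastward gaps between consecutive values (wrapping around): 5.2°, 1.7°, 353.1°.
Largest gap = 353.1° ⇒ minimal covering band is its complement: 360° − 353.1° = 6.9°.
Band runs from -21.7° eastward to -14.8°.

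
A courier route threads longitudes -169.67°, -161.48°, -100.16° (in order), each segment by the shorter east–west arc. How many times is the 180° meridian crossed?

Leg 1: -169.67° → -161.48°, shortest Δλ = 8.19° (east) — does not cross 180°.
Leg 2: -161.48° → -100.16°, shortest Δλ = 61.32° (east) — does not cross 180°.
Total crossings: 0.

0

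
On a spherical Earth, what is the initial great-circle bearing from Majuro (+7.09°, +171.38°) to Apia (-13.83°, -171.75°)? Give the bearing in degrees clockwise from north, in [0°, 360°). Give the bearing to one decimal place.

Δλ = -171.75 − 171.38 = -343.13°; wrapped into (−180°, 180°]: 16.87°.
θ = atan2( sin Δλ · cos φ₂ , cos φ₁ · sin φ₂ − sin φ₁ · cos φ₂ · cos Δλ )
  = atan2(0.28179, -0.35191) = 141.314° → normalised to [0°, 360°): 141.314°.

141.3°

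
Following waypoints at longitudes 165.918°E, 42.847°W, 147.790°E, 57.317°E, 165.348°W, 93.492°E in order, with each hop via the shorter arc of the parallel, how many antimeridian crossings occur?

4

Leg 1: +165.918° → -42.847°, shortest Δλ = 151.235° (east) — crosses 180°.
Leg 2: -42.847° → +147.790°, shortest Δλ = -169.363° (west) — crosses 180°.
Leg 3: +147.790° → +57.317°, shortest Δλ = -90.473° (west) — does not cross 180°.
Leg 4: +57.317° → -165.348°, shortest Δλ = 137.335° (east) — crosses 180°.
Leg 5: -165.348° → +93.492°, shortest Δλ = -101.16° (west) — crosses 180°.
Total crossings: 4.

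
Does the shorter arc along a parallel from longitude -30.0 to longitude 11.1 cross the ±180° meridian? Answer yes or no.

No

Signed shortest Δλ = ((11.1 − -30.0 + 180) mod 360) − 180 = 41.1°.
Going east by 41.1° from -30.0° reaches +11.1° without touching 180°.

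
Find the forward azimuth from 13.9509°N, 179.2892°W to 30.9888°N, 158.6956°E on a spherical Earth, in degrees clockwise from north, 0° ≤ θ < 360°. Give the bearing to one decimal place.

Δλ = 158.6956 − -179.2892 = 337.9848°; wrapped into (−180°, 180°]: -22.0152°.
θ = atan2( sin Δλ · cos φ₂ , cos φ₁ · sin φ₂ − sin φ₁ · cos φ₂ · cos Δλ )
  = atan2(-0.32135, 0.30807) = -46.208° → normalised to [0°, 360°): 313.792°.

313.8°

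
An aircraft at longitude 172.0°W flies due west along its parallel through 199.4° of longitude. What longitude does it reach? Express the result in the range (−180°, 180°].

11.4°W

Start at -172.0°; shift −199.4° → -371.4°.
-371.4° lies outside (−180°, 180°]; add 360° → -11.4°.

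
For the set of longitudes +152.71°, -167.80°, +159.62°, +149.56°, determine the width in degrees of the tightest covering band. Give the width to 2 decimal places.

42.64°

Sort the longitudes: -167.80°, +149.56°, +152.71°, +159.62°.
Eastward gaps between consecutive values (wrapping around): 317.36°, 3.15°, 6.91°, 32.58°.
Largest gap = 317.36° ⇒ minimal covering band is its complement: 360° − 317.36° = 42.64°.
Band runs from +149.56° eastward to -167.80°, crossing the antimeridian.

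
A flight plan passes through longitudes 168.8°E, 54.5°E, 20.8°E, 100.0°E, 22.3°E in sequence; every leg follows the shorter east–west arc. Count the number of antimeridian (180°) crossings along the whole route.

0

Leg 1: +168.8° → +54.5°, shortest Δλ = -114.3° (west) — does not cross 180°.
Leg 2: +54.5° → +20.8°, shortest Δλ = -33.7° (west) — does not cross 180°.
Leg 3: +20.8° → +100.0°, shortest Δλ = 79.2° (east) — does not cross 180°.
Leg 4: +100.0° → +22.3°, shortest Δλ = -77.7° (west) — does not cross 180°.
Total crossings: 0.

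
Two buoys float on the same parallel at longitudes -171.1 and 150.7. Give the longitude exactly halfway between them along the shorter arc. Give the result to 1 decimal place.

+169.8°

Signed shortest Δλ from -171.1° to +150.7° is -38.2°.
Midpoint longitude = -171.1° + (-38.2°)/2 = -171.1° − 19.1° = -190.2°.
Normalise into (−180°, 180°]: +169.8°.
(The naïve average (-171.1 + +150.7)/2 = -10.2° is on the wrong side of the globe.)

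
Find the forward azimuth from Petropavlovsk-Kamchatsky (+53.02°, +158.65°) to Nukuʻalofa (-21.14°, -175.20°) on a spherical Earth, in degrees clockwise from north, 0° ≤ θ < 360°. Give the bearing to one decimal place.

155.1°

Δλ = -175.20 − 158.65 = -333.85°; wrapped into (−180°, 180°]: 26.15°.
θ = atan2( sin Δλ · cos φ₂ , cos φ₁ · sin φ₂ − sin φ₁ · cos φ₂ · cos Δλ )
  = atan2(0.41106, -0.88576) = 155.105° → normalised to [0°, 360°): 155.105°.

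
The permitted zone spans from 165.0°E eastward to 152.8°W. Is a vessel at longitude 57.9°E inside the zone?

Band width going east from +165.0° to -152.8°: ((-152.8 − 165.0) mod 360) = 42.2°.
Offset of +57.9° east of the west edge: ((57.9 − 165.0) mod 360) = 252.9°.
252.9° > 42.2° ⇒ outside.

No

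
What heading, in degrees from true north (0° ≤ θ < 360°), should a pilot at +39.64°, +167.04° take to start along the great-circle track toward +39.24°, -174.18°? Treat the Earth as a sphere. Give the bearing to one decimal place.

Δλ = -174.18 − 167.04 = -341.22°; wrapped into (−180°, 180°]: 18.78°.
θ = atan2( sin Δλ · cos φ₂ , cos φ₁ · sin φ₂ − sin φ₁ · cos φ₂ · cos Δλ )
  = atan2(0.24934, 0.01932) = 85.568° → normalised to [0°, 360°): 85.568°.

85.6°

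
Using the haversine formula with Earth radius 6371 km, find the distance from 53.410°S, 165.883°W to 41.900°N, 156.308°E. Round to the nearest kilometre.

11197 km

Δλ = 156.308 − -165.883 = 322.191°; wrapped into (−180°, 180°]: -37.809°.
Δφ = 41.900 − -53.410 = 95.310°.
a = sin²(Δφ/2) + cos φ₁ · cos φ₂ · sin²(Δλ/2) = 0.592845.
c = 2·atan2(√a, √(1−a)) = 1.75757 rad → d = 6371·c ≈ 11197.48 km.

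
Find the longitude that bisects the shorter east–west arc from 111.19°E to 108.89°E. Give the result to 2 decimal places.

Signed shortest Δλ from +111.19° to +108.89° is -2.30°.
Midpoint longitude = +111.19° + (-2.30°)/2 = +111.19° − 1.15° = +110.04°.

110.04°E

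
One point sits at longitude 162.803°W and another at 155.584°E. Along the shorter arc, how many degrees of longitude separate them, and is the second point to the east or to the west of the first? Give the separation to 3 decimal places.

41.613° west

Raw difference: 155.584 − -162.803 = 318.387°.
Normalise into (−180°, 180°]: 318.387° − 360° = -41.613°.
Negative ⇒ the second point lies to the west; separation 41.613°.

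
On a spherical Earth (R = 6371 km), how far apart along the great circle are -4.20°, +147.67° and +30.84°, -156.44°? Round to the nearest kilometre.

Δλ = -156.44 − 147.67 = -304.11°; wrapped into (−180°, 180°]: 55.89°.
Δφ = 30.84 − -4.20 = 35.04°.
a = sin²(Δφ/2) + cos φ₁ · cos φ₂ · sin²(Δλ/2) = 0.278674.
c = 2·atan2(√a, √(1−a)) = 1.11224 rad → d = 6371·c ≈ 7086.10 km.

7086 km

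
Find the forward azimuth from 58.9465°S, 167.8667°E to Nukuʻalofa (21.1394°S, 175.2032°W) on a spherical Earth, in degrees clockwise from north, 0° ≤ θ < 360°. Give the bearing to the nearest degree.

25°

Δλ = -175.2032 − 167.8667 = -343.0699°; wrapped into (−180°, 180°]: 16.9301°.
θ = atan2( sin Δλ · cos φ₂ , cos φ₁ · sin φ₂ − sin φ₁ · cos φ₂ · cos Δλ )
  = atan2(0.27161, 0.57838) = 25.155° → normalised to [0°, 360°): 25.155°.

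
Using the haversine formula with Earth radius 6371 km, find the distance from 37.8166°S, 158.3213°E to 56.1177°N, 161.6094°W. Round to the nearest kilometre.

11109 km

Δλ = -161.6094 − 158.3213 = -319.9307°; wrapped into (−180°, 180°]: 40.0693°.
Δφ = 56.1177 − -37.8166 = 93.9343°.
a = sin²(Δφ/2) + cos φ₁ · cos φ₂ · sin²(Δλ/2) = 0.585995.
c = 2·atan2(√a, √(1−a)) = 1.74365 rad → d = 6371·c ≈ 11108.77 km.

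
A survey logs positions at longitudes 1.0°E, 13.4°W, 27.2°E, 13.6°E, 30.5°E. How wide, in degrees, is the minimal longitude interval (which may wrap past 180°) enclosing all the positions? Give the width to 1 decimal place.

43.9°

Sort the longitudes: -13.4°, +1.0°, +13.6°, +27.2°, +30.5°.
Eastward gaps between consecutive values (wrapping around): 14.4°, 12.6°, 13.6°, 3.3°, 316.1°.
Largest gap = 316.1° ⇒ minimal covering band is its complement: 360° − 316.1° = 43.9°.
Band runs from -13.4° eastward to +30.5°.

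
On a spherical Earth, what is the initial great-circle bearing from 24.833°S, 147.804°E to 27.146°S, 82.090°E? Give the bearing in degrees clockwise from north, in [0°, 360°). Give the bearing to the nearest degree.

Δλ = 82.090 − 147.804 = -65.714°.
θ = atan2( sin Δλ · cos φ₂ , cos φ₁ · sin φ₂ − sin φ₁ · cos φ₂ · cos Δλ )
  = atan2(-0.81110, -0.26037) = -107.797° → normalised to [0°, 360°): 252.203°.

252°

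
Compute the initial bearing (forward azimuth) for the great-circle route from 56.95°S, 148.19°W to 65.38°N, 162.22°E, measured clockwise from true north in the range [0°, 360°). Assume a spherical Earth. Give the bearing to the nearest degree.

Δλ = 162.22 − -148.19 = 310.41°; wrapped into (−180°, 180°]: -49.59°.
θ = atan2( sin Δλ · cos φ₂ , cos φ₁ · sin φ₂ − sin φ₁ · cos φ₂ · cos Δλ )
  = atan2(-0.31721, 0.72216) = -23.714° → normalised to [0°, 360°): 336.286°.

336°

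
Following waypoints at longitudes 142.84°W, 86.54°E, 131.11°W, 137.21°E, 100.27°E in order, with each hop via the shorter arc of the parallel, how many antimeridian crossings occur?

Leg 1: -142.84° → +86.54°, shortest Δλ = -130.62° (west) — crosses 180°.
Leg 2: +86.54° → -131.11°, shortest Δλ = 142.35° (east) — crosses 180°.
Leg 3: -131.11° → +137.21°, shortest Δλ = -91.68° (west) — crosses 180°.
Leg 4: +137.21° → +100.27°, shortest Δλ = -36.94° (west) — does not cross 180°.
Total crossings: 3.

3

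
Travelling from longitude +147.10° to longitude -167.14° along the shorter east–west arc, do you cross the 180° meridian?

Yes

Naïve |-167.14 − 147.10| = 314.24° > 180°, so the shorter arc goes the other way round — across 180°.
Signed shortest Δλ = ((-167.14 − 147.10 + 180) mod 360) − 180 = 45.76°.
Going east by 45.76° from +147.10° passes through 180° before reaching -167.14°.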